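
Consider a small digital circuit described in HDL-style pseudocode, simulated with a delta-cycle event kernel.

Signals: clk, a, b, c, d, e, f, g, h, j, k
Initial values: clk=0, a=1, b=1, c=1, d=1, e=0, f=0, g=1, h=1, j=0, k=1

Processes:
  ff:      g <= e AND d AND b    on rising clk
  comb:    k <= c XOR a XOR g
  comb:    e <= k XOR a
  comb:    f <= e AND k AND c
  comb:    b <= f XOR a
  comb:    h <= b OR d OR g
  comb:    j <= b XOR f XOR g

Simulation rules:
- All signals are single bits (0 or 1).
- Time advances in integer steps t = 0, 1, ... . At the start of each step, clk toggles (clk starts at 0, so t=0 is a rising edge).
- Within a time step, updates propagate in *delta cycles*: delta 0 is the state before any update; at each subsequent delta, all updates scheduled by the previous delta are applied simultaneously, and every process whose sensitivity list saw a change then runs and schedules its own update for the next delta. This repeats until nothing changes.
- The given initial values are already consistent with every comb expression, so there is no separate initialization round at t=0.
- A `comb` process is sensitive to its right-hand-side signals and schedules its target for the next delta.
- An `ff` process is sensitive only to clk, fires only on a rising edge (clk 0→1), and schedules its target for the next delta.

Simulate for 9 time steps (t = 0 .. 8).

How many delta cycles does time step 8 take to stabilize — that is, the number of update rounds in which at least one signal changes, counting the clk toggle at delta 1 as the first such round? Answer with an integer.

t=0 Δ0: c=1 k=1 e=0 d=1 j=0 g=1 h=1 clk=0 f=0 a=1 b=1
  Δ1: clk:0→1
  Δ2: g:1→0
  Δ3: k:1→0, j:0→1
  Δ4: e:0→1
  (4Δ to stable)
t=1 Δ0: c=1 k=0 e=1 d=1 j=1 g=0 h=1 clk=1 f=0 a=1 b=1
  Δ1: clk:1→0
  (1Δ to stable)
t=2 Δ0: c=1 k=0 e=1 d=1 j=1 g=0 h=1 clk=0 f=0 a=1 b=1
  Δ1: clk:0→1
  Δ2: g:0→1
  Δ3: k:0→1, j:1→0
  Δ4: e:1→0, f:0→1
  Δ5: j:0→1, f:1→0, b:1→0
  Δ6: b:0→1
  Δ7: j:1→0
  (7Δ to stable)
t=3 Δ0: c=1 k=1 e=0 d=1 j=0 g=1 h=1 clk=1 f=0 a=1 b=1
  Δ1: clk:1→0
  (1Δ to stable)
t=4 Δ0: c=1 k=1 e=0 d=1 j=0 g=1 h=1 clk=0 f=0 a=1 b=1
  Δ1: clk:0→1
  Δ2: g:1→0
  Δ3: k:1→0, j:0→1
  Δ4: e:0→1
  (4Δ to stable)
t=5 Δ0: c=1 k=0 e=1 d=1 j=1 g=0 h=1 clk=1 f=0 a=1 b=1
  Δ1: clk:1→0
  (1Δ to stable)
t=6 Δ0: c=1 k=0 e=1 d=1 j=1 g=0 h=1 clk=0 f=0 a=1 b=1
  Δ1: clk:0→1
  Δ2: g:0→1
  Δ3: k:0→1, j:1→0
  Δ4: e:1→0, f:0→1
  Δ5: j:0→1, f:1→0, b:1→0
  Δ6: b:0→1
  Δ7: j:1→0
  (7Δ to stable)
t=7 Δ0: c=1 k=1 e=0 d=1 j=0 g=1 h=1 clk=1 f=0 a=1 b=1
  Δ1: clk:1→0
  (1Δ to stable)
t=8 Δ0: c=1 k=1 e=0 d=1 j=0 g=1 h=1 clk=0 f=0 a=1 b=1
  Δ1: clk:0→1
  Δ2: g:1→0
  Δ3: k:1→0, j:0→1
  Δ4: e:0→1
  (4Δ to stable)

4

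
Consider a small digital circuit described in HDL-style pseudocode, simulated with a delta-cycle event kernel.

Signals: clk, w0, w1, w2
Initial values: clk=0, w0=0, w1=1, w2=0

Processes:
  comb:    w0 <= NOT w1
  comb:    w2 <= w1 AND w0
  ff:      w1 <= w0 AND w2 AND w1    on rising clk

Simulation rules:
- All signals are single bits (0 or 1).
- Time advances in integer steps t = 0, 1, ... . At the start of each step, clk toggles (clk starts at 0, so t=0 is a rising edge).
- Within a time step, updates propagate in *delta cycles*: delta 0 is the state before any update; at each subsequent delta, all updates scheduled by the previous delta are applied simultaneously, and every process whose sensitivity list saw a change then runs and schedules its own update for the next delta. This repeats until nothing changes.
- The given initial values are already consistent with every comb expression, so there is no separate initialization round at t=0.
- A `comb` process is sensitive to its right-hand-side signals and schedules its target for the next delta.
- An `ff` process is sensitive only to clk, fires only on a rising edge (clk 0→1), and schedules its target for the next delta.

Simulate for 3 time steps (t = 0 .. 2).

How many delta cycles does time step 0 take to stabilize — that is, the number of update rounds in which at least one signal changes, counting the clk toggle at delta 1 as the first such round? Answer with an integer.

t0.Δ0 w2=0 w1=1 clk=0 w0=0
t0.Δ1 w2=0 w1=1 clk=1 w0=0
t0.Δ2 w2=0 w1=0 clk=1 w0=0
t0.Δ3 w2=0 w1=0 clk=1 w0=1
t1.Δ0 w2=0 w1=0 clk=1 w0=1
t1.Δ1 w2=0 w1=0 clk=0 w0=1
t2.Δ0 w2=0 w1=0 clk=0 w0=1
t2.Δ1 w2=0 w1=0 clk=1 w0=1

3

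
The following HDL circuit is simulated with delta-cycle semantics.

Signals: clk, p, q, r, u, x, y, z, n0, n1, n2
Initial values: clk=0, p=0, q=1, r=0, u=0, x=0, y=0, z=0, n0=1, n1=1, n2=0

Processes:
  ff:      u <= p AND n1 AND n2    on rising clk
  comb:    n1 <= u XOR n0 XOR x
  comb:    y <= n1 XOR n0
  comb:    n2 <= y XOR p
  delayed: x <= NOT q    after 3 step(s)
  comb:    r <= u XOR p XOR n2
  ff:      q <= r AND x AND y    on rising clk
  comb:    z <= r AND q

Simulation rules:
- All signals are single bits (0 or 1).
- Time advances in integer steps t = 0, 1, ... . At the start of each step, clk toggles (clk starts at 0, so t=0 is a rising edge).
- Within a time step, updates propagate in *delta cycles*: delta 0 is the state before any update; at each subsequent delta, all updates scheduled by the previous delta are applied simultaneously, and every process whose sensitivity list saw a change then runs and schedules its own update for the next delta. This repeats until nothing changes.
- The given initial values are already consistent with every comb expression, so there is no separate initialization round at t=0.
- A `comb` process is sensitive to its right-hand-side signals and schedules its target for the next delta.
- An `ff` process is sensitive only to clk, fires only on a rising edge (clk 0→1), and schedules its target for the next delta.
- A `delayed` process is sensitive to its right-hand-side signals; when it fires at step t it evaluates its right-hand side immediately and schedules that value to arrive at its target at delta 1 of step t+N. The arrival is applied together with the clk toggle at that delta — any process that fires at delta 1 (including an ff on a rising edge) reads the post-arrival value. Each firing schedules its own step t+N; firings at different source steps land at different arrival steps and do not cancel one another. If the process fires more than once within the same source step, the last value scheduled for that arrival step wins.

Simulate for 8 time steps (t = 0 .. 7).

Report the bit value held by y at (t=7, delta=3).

0

t0.Δ0 clk=0 n1=1 p=0 q=1 u=0 n0=1 n2=0 x=0 r=0 y=0 z=0
t0.Δ1 clk=1 n1=1 p=0 q=1 u=0 n0=1 n2=0 x=0 r=0 y=0 z=0
t0.Δ2 clk=1 n1=1 p=0 q=0 u=0 n0=1 n2=0 x=0 r=0 y=0 z=0
t1.Δ0 clk=1 n1=1 p=0 q=0 u=0 n0=1 n2=0 x=0 r=0 y=0 z=0
t1.Δ1 clk=0 n1=1 p=0 q=0 u=0 n0=1 n2=0 x=0 r=0 y=0 z=0
t2.Δ0 clk=0 n1=1 p=0 q=0 u=0 n0=1 n2=0 x=0 r=0 y=0 z=0
t2.Δ1 clk=1 n1=1 p=0 q=0 u=0 n0=1 n2=0 x=0 r=0 y=0 z=0
t3.Δ0 clk=1 n1=1 p=0 q=0 u=0 n0=1 n2=0 x=0 r=0 y=0 z=0
t3.Δ1 clk=0 n1=1 p=0 q=0 u=0 n0=1 n2=0 x=1 r=0 y=0 z=0
t3.Δ2 clk=0 n1=0 p=0 q=0 u=0 n0=1 n2=0 x=1 r=0 y=0 z=0
t3.Δ3 clk=0 n1=0 p=0 q=0 u=0 n0=1 n2=0 x=1 r=0 y=1 z=0
t3.Δ4 clk=0 n1=0 p=0 q=0 u=0 n0=1 n2=1 x=1 r=0 y=1 z=0
t3.Δ5 clk=0 n1=0 p=0 q=0 u=0 n0=1 n2=1 x=1 r=1 y=1 z=0
t4.Δ0 clk=0 n1=0 p=0 q=0 u=0 n0=1 n2=1 x=1 r=1 y=1 z=0
t4.Δ1 clk=1 n1=0 p=0 q=0 u=0 n0=1 n2=1 x=1 r=1 y=1 z=0
t4.Δ2 clk=1 n1=0 p=0 q=1 u=0 n0=1 n2=1 x=1 r=1 y=1 z=0
t4.Δ3 clk=1 n1=0 p=0 q=1 u=0 n0=1 n2=1 x=1 r=1 y=1 z=1
t5.Δ0 clk=1 n1=0 p=0 q=1 u=0 n0=1 n2=1 x=1 r=1 y=1 z=1
t5.Δ1 clk=0 n1=0 p=0 q=1 u=0 n0=1 n2=1 x=1 r=1 y=1 z=1
t6.Δ0 clk=0 n1=0 p=0 q=1 u=0 n0=1 n2=1 x=1 r=1 y=1 z=1
t6.Δ1 clk=1 n1=0 p=0 q=1 u=0 n0=1 n2=1 x=1 r=1 y=1 z=1
t7.Δ0 clk=1 n1=0 p=0 q=1 u=0 n0=1 n2=1 x=1 r=1 y=1 z=1
t7.Δ1 clk=0 n1=0 p=0 q=1 u=0 n0=1 n2=1 x=0 r=1 y=1 z=1
t7.Δ2 clk=0 n1=1 p=0 q=1 u=0 n0=1 n2=1 x=0 r=1 y=1 z=1
t7.Δ3 clk=0 n1=1 p=0 q=1 u=0 n0=1 n2=1 x=0 r=1 y=0 z=1
t7.Δ4 clk=0 n1=1 p=0 q=1 u=0 n0=1 n2=0 x=0 r=1 y=0 z=1
t7.Δ5 clk=0 n1=1 p=0 q=1 u=0 n0=1 n2=0 x=0 r=0 y=0 z=1
t7.Δ6 clk=0 n1=1 p=0 q=1 u=0 n0=1 n2=0 x=0 r=0 y=0 z=0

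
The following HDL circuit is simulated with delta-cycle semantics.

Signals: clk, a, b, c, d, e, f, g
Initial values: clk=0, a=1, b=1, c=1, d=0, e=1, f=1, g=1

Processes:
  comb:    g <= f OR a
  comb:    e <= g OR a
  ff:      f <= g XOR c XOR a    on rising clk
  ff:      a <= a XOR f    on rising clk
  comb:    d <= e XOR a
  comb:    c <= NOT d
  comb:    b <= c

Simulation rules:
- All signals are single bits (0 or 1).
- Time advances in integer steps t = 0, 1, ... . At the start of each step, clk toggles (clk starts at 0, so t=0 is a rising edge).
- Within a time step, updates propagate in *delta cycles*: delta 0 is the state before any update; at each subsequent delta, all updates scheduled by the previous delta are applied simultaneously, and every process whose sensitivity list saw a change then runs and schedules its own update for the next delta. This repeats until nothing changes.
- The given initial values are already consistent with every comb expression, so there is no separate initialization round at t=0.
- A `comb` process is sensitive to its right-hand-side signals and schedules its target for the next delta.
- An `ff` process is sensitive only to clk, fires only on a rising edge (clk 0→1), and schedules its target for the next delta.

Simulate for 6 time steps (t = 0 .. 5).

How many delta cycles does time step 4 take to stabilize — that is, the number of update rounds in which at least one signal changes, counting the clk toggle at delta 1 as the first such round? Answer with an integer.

5

t0.Δ0 f=1 c=1 e=1 clk=0 d=0 b=1 a=1 g=1
t0.Δ1 f=1 c=1 e=1 clk=1 d=0 b=1 a=1 g=1
t0.Δ2 f=1 c=1 e=1 clk=1 d=0 b=1 a=0 g=1
t0.Δ3 f=1 c=1 e=1 clk=1 d=1 b=1 a=0 g=1
t0.Δ4 f=1 c=0 e=1 clk=1 d=1 b=1 a=0 g=1
t0.Δ5 f=1 c=0 e=1 clk=1 d=1 b=0 a=0 g=1
t1.Δ0 f=1 c=0 e=1 clk=1 d=1 b=0 a=0 g=1
t1.Δ1 f=1 c=0 e=1 clk=0 d=1 b=0 a=0 g=1
t2.Δ0 f=1 c=0 e=1 clk=0 d=1 b=0 a=0 g=1
t2.Δ1 f=1 c=0 e=1 clk=1 d=1 b=0 a=0 g=1
t2.Δ2 f=1 c=0 e=1 clk=1 d=1 b=0 a=1 g=1
t2.Δ3 f=1 c=0 e=1 clk=1 d=0 b=0 a=1 g=1
t2.Δ4 f=1 c=1 e=1 clk=1 d=0 b=0 a=1 g=1
t2.Δ5 f=1 c=1 e=1 clk=1 d=0 b=1 a=1 g=1
t3.Δ0 f=1 c=1 e=1 clk=1 d=0 b=1 a=1 g=1
t3.Δ1 f=1 c=1 e=1 clk=0 d=0 b=1 a=1 g=1
t4.Δ0 f=1 c=1 e=1 clk=0 d=0 b=1 a=1 g=1
t4.Δ1 f=1 c=1 e=1 clk=1 d=0 b=1 a=1 g=1
t4.Δ2 f=1 c=1 e=1 clk=1 d=0 b=1 a=0 g=1
t4.Δ3 f=1 c=1 e=1 clk=1 d=1 b=1 a=0 g=1
t4.Δ4 f=1 c=0 e=1 clk=1 d=1 b=1 a=0 g=1
t4.Δ5 f=1 c=0 e=1 clk=1 d=1 b=0 a=0 g=1
t5.Δ0 f=1 c=0 e=1 clk=1 d=1 b=0 a=0 g=1
t5.Δ1 f=1 c=0 e=1 clk=0 d=1 b=0 a=0 g=1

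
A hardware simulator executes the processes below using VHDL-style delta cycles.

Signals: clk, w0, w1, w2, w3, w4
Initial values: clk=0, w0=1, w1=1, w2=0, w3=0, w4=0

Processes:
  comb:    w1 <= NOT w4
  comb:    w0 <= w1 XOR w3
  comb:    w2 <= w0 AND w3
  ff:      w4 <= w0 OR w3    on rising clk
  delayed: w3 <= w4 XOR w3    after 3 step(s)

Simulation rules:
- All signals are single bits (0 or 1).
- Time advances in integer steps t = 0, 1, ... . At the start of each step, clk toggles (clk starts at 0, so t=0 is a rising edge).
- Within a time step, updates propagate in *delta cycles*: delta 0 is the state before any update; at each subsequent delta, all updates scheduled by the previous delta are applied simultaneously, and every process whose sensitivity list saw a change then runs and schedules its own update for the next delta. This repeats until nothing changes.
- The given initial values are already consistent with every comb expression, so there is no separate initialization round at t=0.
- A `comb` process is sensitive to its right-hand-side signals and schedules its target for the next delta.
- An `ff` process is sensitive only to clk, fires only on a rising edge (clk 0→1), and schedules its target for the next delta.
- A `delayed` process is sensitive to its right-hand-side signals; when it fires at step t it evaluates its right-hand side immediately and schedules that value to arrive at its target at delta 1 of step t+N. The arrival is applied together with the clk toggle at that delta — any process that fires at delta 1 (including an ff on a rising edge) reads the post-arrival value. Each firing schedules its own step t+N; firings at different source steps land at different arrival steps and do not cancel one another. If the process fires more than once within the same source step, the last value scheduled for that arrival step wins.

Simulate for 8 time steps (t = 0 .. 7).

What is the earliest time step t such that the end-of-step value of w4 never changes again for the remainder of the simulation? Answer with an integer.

4

[bits: w1,w0,w4,clk,w2,w3]
t=0: Δ0=110000 Δ1=110100 Δ2=111100 Δ3=011100 Δ4=001100 | 4Δ
t=1: Δ0=001100 Δ1=001000 | 1Δ
t=2: Δ0=001000 Δ1=001100 Δ2=000100 Δ3=100100 Δ4=110100 | 4Δ
t=3: Δ0=110100 Δ1=110001 Δ2=100011 Δ3=100001 | 3Δ
t=4: Δ0=100001 Δ1=100101 Δ2=101101 Δ3=001101 Δ4=011101 Δ5=011111 | 5Δ
t=5: Δ0=011111 Δ1=011010 Δ2=001000 | 2Δ
t=6: Δ0=001000 Δ1=001101 Δ2=011101 Δ3=011111 | 3Δ
t=7: Δ0=011111 Δ1=011010 Δ2=001000 | 2Δ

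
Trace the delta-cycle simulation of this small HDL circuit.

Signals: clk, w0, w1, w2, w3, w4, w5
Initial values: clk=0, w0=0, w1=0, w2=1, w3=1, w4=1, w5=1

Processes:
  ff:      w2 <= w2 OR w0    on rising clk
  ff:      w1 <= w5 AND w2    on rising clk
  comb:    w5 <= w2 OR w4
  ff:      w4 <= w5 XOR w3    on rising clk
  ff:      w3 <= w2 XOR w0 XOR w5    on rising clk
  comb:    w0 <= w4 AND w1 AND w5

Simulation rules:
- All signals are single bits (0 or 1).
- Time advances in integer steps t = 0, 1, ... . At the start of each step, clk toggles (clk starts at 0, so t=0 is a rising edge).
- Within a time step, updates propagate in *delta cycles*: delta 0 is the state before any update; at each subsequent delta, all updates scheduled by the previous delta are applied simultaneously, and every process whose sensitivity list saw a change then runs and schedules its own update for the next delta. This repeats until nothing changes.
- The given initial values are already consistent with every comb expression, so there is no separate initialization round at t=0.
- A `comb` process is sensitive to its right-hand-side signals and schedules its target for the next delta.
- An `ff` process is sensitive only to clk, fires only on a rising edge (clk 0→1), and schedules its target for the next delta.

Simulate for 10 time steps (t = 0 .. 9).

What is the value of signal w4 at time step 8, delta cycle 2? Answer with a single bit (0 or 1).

t=0 Δ0: w1=0 w5=1 w0=0 w3=1 w2=1 clk=0 w4=1
  Δ1: clk:0→1
  Δ2: w1:0→1, w3:1→0, w4:1→0
  (2Δ to stable)
t=1 Δ0: w1=1 w5=1 w0=0 w3=0 w2=1 clk=1 w4=0
  Δ1: clk:1→0
  (1Δ to stable)
t=2 Δ0: w1=1 w5=1 w0=0 w3=0 w2=1 clk=0 w4=0
  Δ1: clk:0→1
  Δ2: w4:0→1
  Δ3: w0:0→1
  (3Δ to stable)
t=3 Δ0: w1=1 w5=1 w0=1 w3=0 w2=1 clk=1 w4=1
  Δ1: clk:1→0
  (1Δ to stable)
t=4 Δ0: w1=1 w5=1 w0=1 w3=0 w2=1 clk=0 w4=1
  Δ1: clk:0→1
  Δ2: w3:0→1
  (2Δ to stable)
t=5 Δ0: w1=1 w5=1 w0=1 w3=1 w2=1 clk=1 w4=1
  Δ1: clk:1→0
  (1Δ to stable)
t=6 Δ0: w1=1 w5=1 w0=1 w3=1 w2=1 clk=0 w4=1
  Δ1: clk:0→1
  Δ2: w4:1→0
  Δ3: w0:1→0
  (3Δ to stable)
t=7 Δ0: w1=1 w5=1 w0=0 w3=1 w2=1 clk=1 w4=0
  Δ1: clk:1→0
  (1Δ to stable)
t=8 Δ0: w1=1 w5=1 w0=0 w3=1 w2=1 clk=0 w4=0
  Δ1: clk:0→1
  Δ2: w3:1→0
  (2Δ to stable)
t=9 Δ0: w1=1 w5=1 w0=0 w3=0 w2=1 clk=1 w4=0
  Δ1: clk:1→0
  (1Δ to stable)

0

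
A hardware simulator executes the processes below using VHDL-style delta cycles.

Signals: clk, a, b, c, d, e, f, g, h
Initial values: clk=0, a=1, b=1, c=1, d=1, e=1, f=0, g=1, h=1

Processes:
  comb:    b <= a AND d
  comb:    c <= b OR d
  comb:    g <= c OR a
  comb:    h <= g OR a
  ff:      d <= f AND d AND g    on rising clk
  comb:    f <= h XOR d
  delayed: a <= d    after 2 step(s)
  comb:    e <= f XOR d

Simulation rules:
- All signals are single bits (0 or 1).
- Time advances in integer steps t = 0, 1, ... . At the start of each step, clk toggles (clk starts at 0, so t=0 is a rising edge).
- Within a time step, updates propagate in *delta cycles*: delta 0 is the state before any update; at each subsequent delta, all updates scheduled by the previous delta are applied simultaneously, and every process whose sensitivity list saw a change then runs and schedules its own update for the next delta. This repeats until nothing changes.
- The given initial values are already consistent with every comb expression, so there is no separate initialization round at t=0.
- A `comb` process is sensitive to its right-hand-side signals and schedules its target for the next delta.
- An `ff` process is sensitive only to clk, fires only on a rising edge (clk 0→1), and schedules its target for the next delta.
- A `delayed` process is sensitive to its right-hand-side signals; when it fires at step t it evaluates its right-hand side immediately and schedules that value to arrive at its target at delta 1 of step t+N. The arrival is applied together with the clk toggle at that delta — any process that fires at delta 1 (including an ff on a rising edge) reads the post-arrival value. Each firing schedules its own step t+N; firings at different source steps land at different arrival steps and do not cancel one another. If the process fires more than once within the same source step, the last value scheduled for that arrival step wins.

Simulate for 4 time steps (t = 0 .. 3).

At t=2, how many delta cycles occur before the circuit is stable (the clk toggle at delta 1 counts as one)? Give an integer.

5

[bits: c,a,h,g,clk,e,b,f,d]
t=0: Δ0=111101101 Δ1=111111101 Δ2=111111100 Δ3=111110010 Δ4=011111010 | 4Δ
t=1: Δ0=011111010 Δ1=011101010 | 1Δ
t=2: Δ0=011101010 Δ1=001111010 Δ2=001011010 Δ3=000011010 Δ4=000011000 Δ5=000010000 | 5Δ
t=3: Δ0=000010000 Δ1=000000000 | 1Δ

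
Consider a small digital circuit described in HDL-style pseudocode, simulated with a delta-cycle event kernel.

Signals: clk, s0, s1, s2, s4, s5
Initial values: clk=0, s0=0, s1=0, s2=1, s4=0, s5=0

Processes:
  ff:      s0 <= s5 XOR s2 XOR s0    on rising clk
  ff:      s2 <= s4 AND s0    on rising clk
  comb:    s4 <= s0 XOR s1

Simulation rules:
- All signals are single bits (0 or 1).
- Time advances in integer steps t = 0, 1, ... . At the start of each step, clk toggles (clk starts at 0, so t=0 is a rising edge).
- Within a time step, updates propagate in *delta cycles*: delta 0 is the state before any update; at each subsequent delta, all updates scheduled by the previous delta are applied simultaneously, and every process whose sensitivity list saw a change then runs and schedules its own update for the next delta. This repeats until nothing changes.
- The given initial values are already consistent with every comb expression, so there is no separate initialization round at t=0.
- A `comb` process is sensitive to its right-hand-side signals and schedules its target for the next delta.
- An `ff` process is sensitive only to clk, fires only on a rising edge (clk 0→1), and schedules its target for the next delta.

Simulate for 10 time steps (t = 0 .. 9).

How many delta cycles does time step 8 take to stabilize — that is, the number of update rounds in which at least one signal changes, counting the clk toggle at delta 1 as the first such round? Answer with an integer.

2

t0.Δ0 s4=0 s5=0 s2=1 s1=0 s0=0 clk=0
t0.Δ1 s4=0 s5=0 s2=1 s1=0 s0=0 clk=1
t0.Δ2 s4=0 s5=0 s2=0 s1=0 s0=1 clk=1
t0.Δ3 s4=1 s5=0 s2=0 s1=0 s0=1 clk=1
t1.Δ0 s4=1 s5=0 s2=0 s1=0 s0=1 clk=1
t1.Δ1 s4=1 s5=0 s2=0 s1=0 s0=1 clk=0
t2.Δ0 s4=1 s5=0 s2=0 s1=0 s0=1 clk=0
t2.Δ1 s4=1 s5=0 s2=0 s1=0 s0=1 clk=1
t2.Δ2 s4=1 s5=0 s2=1 s1=0 s0=1 clk=1
t3.Δ0 s4=1 s5=0 s2=1 s1=0 s0=1 clk=1
t3.Δ1 s4=1 s5=0 s2=1 s1=0 s0=1 clk=0
t4.Δ0 s4=1 s5=0 s2=1 s1=0 s0=1 clk=0
t4.Δ1 s4=1 s5=0 s2=1 s1=0 s0=1 clk=1
t4.Δ2 s4=1 s5=0 s2=1 s1=0 s0=0 clk=1
t4.Δ3 s4=0 s5=0 s2=1 s1=0 s0=0 clk=1
t5.Δ0 s4=0 s5=0 s2=1 s1=0 s0=0 clk=1
t5.Δ1 s4=0 s5=0 s2=1 s1=0 s0=0 clk=0
t6.Δ0 s4=0 s5=0 s2=1 s1=0 s0=0 clk=0
t6.Δ1 s4=0 s5=0 s2=1 s1=0 s0=0 clk=1
t6.Δ2 s4=0 s5=0 s2=0 s1=0 s0=1 clk=1
t6.Δ3 s4=1 s5=0 s2=0 s1=0 s0=1 clk=1
t7.Δ0 s4=1 s5=0 s2=0 s1=0 s0=1 clk=1
t7.Δ1 s4=1 s5=0 s2=0 s1=0 s0=1 clk=0
t8.Δ0 s4=1 s5=0 s2=0 s1=0 s0=1 clk=0
t8.Δ1 s4=1 s5=0 s2=0 s1=0 s0=1 clk=1
t8.Δ2 s4=1 s5=0 s2=1 s1=0 s0=1 clk=1
t9.Δ0 s4=1 s5=0 s2=1 s1=0 s0=1 clk=1
t9.Δ1 s4=1 s5=0 s2=1 s1=0 s0=1 clk=0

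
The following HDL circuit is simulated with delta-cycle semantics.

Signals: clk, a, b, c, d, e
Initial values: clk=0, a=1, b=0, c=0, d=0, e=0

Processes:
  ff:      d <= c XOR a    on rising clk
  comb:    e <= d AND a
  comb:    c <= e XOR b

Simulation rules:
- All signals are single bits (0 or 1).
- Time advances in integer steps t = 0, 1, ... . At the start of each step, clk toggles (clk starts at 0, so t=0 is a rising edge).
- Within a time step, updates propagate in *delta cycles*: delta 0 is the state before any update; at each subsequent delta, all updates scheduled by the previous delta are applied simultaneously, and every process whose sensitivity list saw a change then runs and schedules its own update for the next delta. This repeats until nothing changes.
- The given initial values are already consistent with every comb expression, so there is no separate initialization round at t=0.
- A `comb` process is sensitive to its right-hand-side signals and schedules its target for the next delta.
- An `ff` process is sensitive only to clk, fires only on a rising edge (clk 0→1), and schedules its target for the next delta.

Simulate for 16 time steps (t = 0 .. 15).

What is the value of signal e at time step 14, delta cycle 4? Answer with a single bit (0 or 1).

[bits: c,d,a,clk,e,b]
t=0: Δ0=001000 Δ1=001100 Δ2=011100 Δ3=011110 Δ4=111110 | 4Δ
t=1: Δ0=111110 Δ1=111010 | 1Δ
t=2: Δ0=111010 Δ1=111110 Δ2=101110 Δ3=101100 Δ4=001100 | 4Δ
t=3: Δ0=001100 Δ1=001000 | 1Δ
t=4: Δ0=001000 Δ1=001100 Δ2=011100 Δ3=011110 Δ4=111110 | 4Δ
t=5: Δ0=111110 Δ1=111010 | 1Δ
t=6: Δ0=111010 Δ1=111110 Δ2=101110 Δ3=101100 Δ4=001100 | 4Δ
t=7: Δ0=001100 Δ1=001000 | 1Δ
t=8: Δ0=001000 Δ1=001100 Δ2=011100 Δ3=011110 Δ4=111110 | 4Δ
t=9: Δ0=111110 Δ1=111010 | 1Δ
t=10: Δ0=111010 Δ1=111110 Δ2=101110 Δ3=101100 Δ4=001100 | 4Δ
t=11: Δ0=001100 Δ1=001000 | 1Δ
t=12: Δ0=001000 Δ1=001100 Δ2=011100 Δ3=011110 Δ4=111110 | 4Δ
t=13: Δ0=111110 Δ1=111010 | 1Δ
t=14: Δ0=111010 Δ1=111110 Δ2=101110 Δ3=101100 Δ4=001100 | 4Δ
t=15: Δ0=001100 Δ1=001000 | 1Δ

0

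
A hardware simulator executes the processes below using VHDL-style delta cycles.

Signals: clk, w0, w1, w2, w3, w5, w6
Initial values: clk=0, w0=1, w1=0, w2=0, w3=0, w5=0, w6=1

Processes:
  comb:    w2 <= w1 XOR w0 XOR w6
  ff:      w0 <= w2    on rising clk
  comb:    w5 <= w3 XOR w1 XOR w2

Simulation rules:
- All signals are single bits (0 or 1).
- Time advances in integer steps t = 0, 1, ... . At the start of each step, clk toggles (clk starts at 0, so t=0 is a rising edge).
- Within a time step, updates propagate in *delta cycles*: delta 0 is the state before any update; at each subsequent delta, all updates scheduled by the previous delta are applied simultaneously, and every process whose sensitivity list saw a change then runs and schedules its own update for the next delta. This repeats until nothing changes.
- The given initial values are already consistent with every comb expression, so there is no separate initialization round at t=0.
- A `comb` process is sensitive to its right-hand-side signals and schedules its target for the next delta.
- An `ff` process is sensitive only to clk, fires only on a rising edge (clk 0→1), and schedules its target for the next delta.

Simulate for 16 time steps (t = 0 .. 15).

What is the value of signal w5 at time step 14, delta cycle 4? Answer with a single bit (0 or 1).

[bits: w0,w3,w2,clk,w6,w1,w5]
t=0: Δ0=1000100 Δ1=1001100 Δ2=0001100 Δ3=0011100 Δ4=0011101 | 4Δ
t=1: Δ0=0011101 Δ1=0010101 | 1Δ
t=2: Δ0=0010101 Δ1=0011101 Δ2=1011101 Δ3=1001101 Δ4=1001100 | 4Δ
t=3: Δ0=1001100 Δ1=1000100 | 1Δ
t=4: Δ0=1000100 Δ1=1001100 Δ2=0001100 Δ3=0011100 Δ4=0011101 | 4Δ
t=5: Δ0=0011101 Δ1=0010101 | 1Δ
t=6: Δ0=0010101 Δ1=0011101 Δ2=1011101 Δ3=1001101 Δ4=1001100 | 4Δ
t=7: Δ0=1001100 Δ1=1000100 | 1Δ
t=8: Δ0=1000100 Δ1=1001100 Δ2=0001100 Δ3=0011100 Δ4=0011101 | 4Δ
t=9: Δ0=0011101 Δ1=0010101 | 1Δ
t=10: Δ0=0010101 Δ1=0011101 Δ2=1011101 Δ3=1001101 Δ4=1001100 | 4Δ
t=11: Δ0=1001100 Δ1=1000100 | 1Δ
t=12: Δ0=1000100 Δ1=1001100 Δ2=0001100 Δ3=0011100 Δ4=0011101 | 4Δ
t=13: Δ0=0011101 Δ1=0010101 | 1Δ
t=14: Δ0=0010101 Δ1=0011101 Δ2=1011101 Δ3=1001101 Δ4=1001100 | 4Δ
t=15: Δ0=1001100 Δ1=1000100 | 1Δ

0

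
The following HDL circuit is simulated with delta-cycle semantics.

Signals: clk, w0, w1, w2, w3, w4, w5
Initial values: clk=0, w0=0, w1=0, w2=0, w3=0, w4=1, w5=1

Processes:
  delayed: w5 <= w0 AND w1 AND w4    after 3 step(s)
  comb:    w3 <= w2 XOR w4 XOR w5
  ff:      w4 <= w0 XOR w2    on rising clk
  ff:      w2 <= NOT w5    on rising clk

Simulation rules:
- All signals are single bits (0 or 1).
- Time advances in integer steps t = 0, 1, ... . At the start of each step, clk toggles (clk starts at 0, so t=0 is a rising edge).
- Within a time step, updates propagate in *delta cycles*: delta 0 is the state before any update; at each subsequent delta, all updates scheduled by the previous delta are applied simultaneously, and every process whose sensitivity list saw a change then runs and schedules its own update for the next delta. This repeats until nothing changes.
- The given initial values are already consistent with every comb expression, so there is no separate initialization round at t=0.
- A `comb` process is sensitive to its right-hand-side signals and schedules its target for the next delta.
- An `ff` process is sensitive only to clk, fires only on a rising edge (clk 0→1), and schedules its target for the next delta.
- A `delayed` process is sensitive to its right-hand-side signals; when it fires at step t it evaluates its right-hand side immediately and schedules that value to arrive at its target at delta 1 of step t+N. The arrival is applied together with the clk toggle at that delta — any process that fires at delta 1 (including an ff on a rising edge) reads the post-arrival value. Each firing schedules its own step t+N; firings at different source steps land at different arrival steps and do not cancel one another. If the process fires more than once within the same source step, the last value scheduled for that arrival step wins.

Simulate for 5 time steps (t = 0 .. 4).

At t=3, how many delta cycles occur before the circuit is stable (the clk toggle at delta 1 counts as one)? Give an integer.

t0.Δ0 w2=0 w5=1 w3=0 w1=0 w0=0 clk=0 w4=1
t0.Δ1 w2=0 w5=1 w3=0 w1=0 w0=0 clk=1 w4=1
t0.Δ2 w2=0 w5=1 w3=0 w1=0 w0=0 clk=1 w4=0
t0.Δ3 w2=0 w5=1 w3=1 w1=0 w0=0 clk=1 w4=0
t1.Δ0 w2=0 w5=1 w3=1 w1=0 w0=0 clk=1 w4=0
t1.Δ1 w2=0 w5=1 w3=1 w1=0 w0=0 clk=0 w4=0
t2.Δ0 w2=0 w5=1 w3=1 w1=0 w0=0 clk=0 w4=0
t2.Δ1 w2=0 w5=1 w3=1 w1=0 w0=0 clk=1 w4=0
t3.Δ0 w2=0 w5=1 w3=1 w1=0 w0=0 clk=1 w4=0
t3.Δ1 w2=0 w5=0 w3=1 w1=0 w0=0 clk=0 w4=0
t3.Δ2 w2=0 w5=0 w3=0 w1=0 w0=0 clk=0 w4=0
t4.Δ0 w2=0 w5=0 w3=0 w1=0 w0=0 clk=0 w4=0
t4.Δ1 w2=0 w5=0 w3=0 w1=0 w0=0 clk=1 w4=0
t4.Δ2 w2=1 w5=0 w3=0 w1=0 w0=0 clk=1 w4=0
t4.Δ3 w2=1 w5=0 w3=1 w1=0 w0=0 clk=1 w4=0

2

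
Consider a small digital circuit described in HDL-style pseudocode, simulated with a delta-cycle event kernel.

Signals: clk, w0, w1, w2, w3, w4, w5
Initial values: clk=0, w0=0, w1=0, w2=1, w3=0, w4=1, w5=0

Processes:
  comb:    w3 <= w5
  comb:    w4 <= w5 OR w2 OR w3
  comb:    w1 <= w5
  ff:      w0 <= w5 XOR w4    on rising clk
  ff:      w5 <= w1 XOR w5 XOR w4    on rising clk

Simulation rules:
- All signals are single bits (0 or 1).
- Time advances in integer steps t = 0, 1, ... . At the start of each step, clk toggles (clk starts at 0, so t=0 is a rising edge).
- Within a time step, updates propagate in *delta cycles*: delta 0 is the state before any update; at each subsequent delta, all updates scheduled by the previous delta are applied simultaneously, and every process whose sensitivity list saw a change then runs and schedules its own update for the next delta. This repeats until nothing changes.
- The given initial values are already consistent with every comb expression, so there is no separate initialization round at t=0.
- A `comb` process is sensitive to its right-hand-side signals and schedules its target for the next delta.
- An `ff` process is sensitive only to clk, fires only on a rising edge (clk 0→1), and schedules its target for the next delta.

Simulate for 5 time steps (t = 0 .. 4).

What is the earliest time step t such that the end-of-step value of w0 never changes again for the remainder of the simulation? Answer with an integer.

2

[bits: w5,w3,w0,clk,w2,w4,w1]
t=0: Δ0=0000110 Δ1=0001110 Δ2=1011110 Δ3=1111111 | 3Δ
t=1: Δ0=1111111 Δ1=1110111 | 1Δ
t=2: Δ0=1110111 Δ1=1111111 Δ2=1101111 | 2Δ
t=3: Δ0=1101111 Δ1=1100111 | 1Δ
t=4: Δ0=1100111 Δ1=1101111 | 1Δ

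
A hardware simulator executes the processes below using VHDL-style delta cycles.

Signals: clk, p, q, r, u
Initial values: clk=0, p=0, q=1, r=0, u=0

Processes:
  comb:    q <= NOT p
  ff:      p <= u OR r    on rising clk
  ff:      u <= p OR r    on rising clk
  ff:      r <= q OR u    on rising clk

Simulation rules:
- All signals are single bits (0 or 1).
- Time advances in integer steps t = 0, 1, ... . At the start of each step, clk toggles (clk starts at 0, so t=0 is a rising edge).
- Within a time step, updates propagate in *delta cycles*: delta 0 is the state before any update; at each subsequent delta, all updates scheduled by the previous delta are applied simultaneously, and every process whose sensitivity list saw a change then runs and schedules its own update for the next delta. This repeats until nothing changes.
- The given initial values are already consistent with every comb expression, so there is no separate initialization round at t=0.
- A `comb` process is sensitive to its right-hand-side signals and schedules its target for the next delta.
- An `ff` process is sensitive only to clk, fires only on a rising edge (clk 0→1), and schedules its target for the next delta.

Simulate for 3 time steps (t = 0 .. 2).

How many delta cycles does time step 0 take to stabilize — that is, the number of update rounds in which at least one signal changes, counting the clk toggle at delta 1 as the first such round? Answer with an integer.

[bits: clk,p,u,r,q]
t=0: Δ0=00001 Δ1=10001 Δ2=10011 | 2Δ
t=1: Δ0=10011 Δ1=00011 | 1Δ
t=2: Δ0=00011 Δ1=10011 Δ2=11111 Δ3=11110 | 3Δ

2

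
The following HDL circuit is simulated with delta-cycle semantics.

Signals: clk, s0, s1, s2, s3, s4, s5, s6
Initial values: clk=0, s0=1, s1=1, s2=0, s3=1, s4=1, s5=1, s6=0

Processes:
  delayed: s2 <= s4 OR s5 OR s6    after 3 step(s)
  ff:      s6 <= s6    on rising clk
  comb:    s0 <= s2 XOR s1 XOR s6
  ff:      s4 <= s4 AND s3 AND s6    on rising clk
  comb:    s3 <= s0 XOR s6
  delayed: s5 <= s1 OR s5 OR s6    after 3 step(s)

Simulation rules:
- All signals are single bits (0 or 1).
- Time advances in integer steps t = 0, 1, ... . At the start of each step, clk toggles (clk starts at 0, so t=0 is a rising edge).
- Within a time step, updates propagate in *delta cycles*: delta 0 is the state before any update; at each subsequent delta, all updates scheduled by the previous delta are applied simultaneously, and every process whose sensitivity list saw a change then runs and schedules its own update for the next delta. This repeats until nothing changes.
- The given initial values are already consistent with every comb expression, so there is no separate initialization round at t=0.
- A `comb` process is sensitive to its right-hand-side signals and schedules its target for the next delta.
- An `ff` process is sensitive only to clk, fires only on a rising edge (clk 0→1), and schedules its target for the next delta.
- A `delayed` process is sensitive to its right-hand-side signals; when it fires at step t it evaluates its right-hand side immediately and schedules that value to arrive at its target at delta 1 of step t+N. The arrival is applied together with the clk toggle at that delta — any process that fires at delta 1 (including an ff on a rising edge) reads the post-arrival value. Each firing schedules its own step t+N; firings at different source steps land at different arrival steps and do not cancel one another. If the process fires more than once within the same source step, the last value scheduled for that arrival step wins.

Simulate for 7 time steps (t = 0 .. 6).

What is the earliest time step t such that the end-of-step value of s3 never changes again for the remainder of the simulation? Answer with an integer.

t0.Δ0 clk=0 s0=1 s6=0 s5=1 s1=1 s2=0 s4=1 s3=1
t0.Δ1 clk=1 s0=1 s6=0 s5=1 s1=1 s2=0 s4=1 s3=1
t0.Δ2 clk=1 s0=1 s6=0 s5=1 s1=1 s2=0 s4=0 s3=1
t1.Δ0 clk=1 s0=1 s6=0 s5=1 s1=1 s2=0 s4=0 s3=1
t1.Δ1 clk=0 s0=1 s6=0 s5=1 s1=1 s2=0 s4=0 s3=1
t2.Δ0 clk=0 s0=1 s6=0 s5=1 s1=1 s2=0 s4=0 s3=1
t2.Δ1 clk=1 s0=1 s6=0 s5=1 s1=1 s2=0 s4=0 s3=1
t3.Δ0 clk=1 s0=1 s6=0 s5=1 s1=1 s2=0 s4=0 s3=1
t3.Δ1 clk=0 s0=1 s6=0 s5=1 s1=1 s2=1 s4=0 s3=1
t3.Δ2 clk=0 s0=0 s6=0 s5=1 s1=1 s2=1 s4=0 s3=1
t3.Δ3 clk=0 s0=0 s6=0 s5=1 s1=1 s2=1 s4=0 s3=0
t4.Δ0 clk=0 s0=0 s6=0 s5=1 s1=1 s2=1 s4=0 s3=0
t4.Δ1 clk=1 s0=0 s6=0 s5=1 s1=1 s2=1 s4=0 s3=0
t5.Δ0 clk=1 s0=0 s6=0 s5=1 s1=1 s2=1 s4=0 s3=0
t5.Δ1 clk=0 s0=0 s6=0 s5=1 s1=1 s2=1 s4=0 s3=0
t6.Δ0 clk=0 s0=0 s6=0 s5=1 s1=1 s2=1 s4=0 s3=0
t6.Δ1 clk=1 s0=0 s6=0 s5=1 s1=1 s2=1 s4=0 s3=0

3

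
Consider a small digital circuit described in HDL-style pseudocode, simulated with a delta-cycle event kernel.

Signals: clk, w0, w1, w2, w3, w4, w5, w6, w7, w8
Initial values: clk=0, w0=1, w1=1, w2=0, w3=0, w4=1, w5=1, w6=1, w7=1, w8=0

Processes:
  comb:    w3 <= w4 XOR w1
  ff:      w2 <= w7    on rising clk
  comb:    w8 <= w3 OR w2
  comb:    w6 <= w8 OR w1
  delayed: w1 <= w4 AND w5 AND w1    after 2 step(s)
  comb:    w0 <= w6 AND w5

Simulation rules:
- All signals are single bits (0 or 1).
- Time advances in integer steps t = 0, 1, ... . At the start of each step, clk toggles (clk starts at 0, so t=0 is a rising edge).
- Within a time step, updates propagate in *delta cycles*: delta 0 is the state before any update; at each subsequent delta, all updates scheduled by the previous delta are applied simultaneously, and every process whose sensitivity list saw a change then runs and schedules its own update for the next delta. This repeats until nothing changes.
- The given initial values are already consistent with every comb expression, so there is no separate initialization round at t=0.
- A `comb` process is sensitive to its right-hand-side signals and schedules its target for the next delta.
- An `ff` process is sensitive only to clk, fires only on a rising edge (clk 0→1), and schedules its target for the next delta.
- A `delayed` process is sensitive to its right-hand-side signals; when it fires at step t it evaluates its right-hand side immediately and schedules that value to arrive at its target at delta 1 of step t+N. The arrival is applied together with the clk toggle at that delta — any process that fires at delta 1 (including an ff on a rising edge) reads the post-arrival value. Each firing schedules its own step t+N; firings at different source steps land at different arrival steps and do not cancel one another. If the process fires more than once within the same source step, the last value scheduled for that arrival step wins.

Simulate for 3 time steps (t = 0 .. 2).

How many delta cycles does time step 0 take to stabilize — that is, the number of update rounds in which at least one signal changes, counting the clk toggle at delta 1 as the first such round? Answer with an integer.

t0.Δ0 w5=1 w1=1 w0=1 w4=1 clk=0 w3=0 w8=0 w7=1 w2=0 w6=1
t0.Δ1 w5=1 w1=1 w0=1 w4=1 clk=1 w3=0 w8=0 w7=1 w2=0 w6=1
t0.Δ2 w5=1 w1=1 w0=1 w4=1 clk=1 w3=0 w8=0 w7=1 w2=1 w6=1
t0.Δ3 w5=1 w1=1 w0=1 w4=1 clk=1 w3=0 w8=1 w7=1 w2=1 w6=1
t1.Δ0 w5=1 w1=1 w0=1 w4=1 clk=1 w3=0 w8=1 w7=1 w2=1 w6=1
t1.Δ1 w5=1 w1=1 w0=1 w4=1 clk=0 w3=0 w8=1 w7=1 w2=1 w6=1
t2.Δ0 w5=1 w1=1 w0=1 w4=1 clk=0 w3=0 w8=1 w7=1 w2=1 w6=1
t2.Δ1 w5=1 w1=1 w0=1 w4=1 clk=1 w3=0 w8=1 w7=1 w2=1 w6=1

3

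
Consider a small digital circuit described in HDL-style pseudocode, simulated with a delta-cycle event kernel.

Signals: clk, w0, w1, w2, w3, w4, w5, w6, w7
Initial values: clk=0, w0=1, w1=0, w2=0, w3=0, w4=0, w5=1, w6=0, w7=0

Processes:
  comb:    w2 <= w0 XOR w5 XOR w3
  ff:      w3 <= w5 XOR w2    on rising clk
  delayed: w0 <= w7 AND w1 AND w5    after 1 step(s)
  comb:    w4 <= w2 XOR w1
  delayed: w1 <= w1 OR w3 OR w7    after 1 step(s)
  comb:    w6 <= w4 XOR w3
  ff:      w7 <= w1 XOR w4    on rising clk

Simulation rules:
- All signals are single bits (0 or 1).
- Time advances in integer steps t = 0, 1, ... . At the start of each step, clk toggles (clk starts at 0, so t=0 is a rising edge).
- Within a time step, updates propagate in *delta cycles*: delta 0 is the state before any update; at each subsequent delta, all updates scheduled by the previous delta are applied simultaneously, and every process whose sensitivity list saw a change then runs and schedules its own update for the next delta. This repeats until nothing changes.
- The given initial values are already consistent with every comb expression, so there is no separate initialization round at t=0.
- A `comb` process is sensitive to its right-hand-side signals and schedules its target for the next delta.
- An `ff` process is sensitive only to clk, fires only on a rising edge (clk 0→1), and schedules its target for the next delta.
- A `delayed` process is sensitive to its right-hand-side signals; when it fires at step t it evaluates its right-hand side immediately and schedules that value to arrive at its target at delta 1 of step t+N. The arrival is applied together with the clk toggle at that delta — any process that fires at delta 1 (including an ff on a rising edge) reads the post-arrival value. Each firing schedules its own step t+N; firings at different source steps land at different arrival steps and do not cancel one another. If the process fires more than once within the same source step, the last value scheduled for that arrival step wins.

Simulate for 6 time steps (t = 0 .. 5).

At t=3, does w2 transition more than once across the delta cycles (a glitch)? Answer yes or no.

[bits: w1,w4,w7,clk,w0,w6,w3,w2,w5]
t=0: Δ0=000010001 Δ1=000110001 Δ2=000110101 Δ3=000111111 Δ4=010111111 Δ5=010110111 | 5Δ
t=1: Δ0=010110111 Δ1=110010111 Δ2=100010111 Δ3=100011111 | 3Δ
t=2: Δ0=100011111 Δ1=100101111 Δ2=101101001 Δ3=111100011 Δ4=101101011 Δ5=101100011 | 5Δ
t=3: Δ0=101100011 Δ1=101010011 Δ2=101010001 Δ3=111010001 Δ4=111011001 | 4Δ
t=4: Δ0=111011001 Δ1=111111001 Δ2=110111101 Δ3=110110111 Δ4=100110111 Δ5=100111111 | 5Δ
t=5: Δ0=100111111 Δ1=100001111 Δ2=100001101 Δ3=110001101 Δ4=110000101 | 4Δ

no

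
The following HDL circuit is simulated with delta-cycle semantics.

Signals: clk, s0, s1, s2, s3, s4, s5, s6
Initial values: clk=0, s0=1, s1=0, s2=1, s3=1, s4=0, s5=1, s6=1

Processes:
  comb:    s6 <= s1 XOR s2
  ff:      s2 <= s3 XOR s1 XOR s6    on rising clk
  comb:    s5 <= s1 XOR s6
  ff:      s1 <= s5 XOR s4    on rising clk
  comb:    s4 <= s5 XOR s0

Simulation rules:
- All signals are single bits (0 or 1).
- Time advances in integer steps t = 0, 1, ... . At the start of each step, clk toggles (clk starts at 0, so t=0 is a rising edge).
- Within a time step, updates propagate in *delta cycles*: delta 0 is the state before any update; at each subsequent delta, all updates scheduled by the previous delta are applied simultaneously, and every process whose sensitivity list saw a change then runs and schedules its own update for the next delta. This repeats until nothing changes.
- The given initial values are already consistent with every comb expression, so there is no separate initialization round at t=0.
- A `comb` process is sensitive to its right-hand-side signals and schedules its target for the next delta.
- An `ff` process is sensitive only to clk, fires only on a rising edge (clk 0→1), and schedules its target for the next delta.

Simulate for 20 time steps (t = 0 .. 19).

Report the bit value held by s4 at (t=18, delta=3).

[bits: s0,s1,s6,clk,s3,s2,s4,s5]
t=0: Δ0=10101101 Δ1=10111101 Δ2=11111001 Δ3=11111000 Δ4=11111010 | 4Δ
t=1: Δ0=11111010 Δ1=11101010 | 1Δ
t=2: Δ0=11101010 Δ1=11111010 Δ2=11111110 Δ3=11011110 Δ4=11011111 Δ5=11011101 | 5Δ
t=3: Δ0=11011101 Δ1=11001101 | 1Δ
t=4: Δ0=11001101 Δ1=11011101 Δ2=11011001 Δ3=11111001 Δ4=11111000 Δ5=11111010 | 5Δ
t=5: Δ0=11111010 Δ1=11101010 | 1Δ
t=6: Δ0=11101010 Δ1=11111010 Δ2=11111110 Δ3=11011110 Δ4=11011111 Δ5=11011101 | 5Δ
t=7: Δ0=11011101 Δ1=11001101 | 1Δ
t=8: Δ0=11001101 Δ1=11011101 Δ2=11011001 Δ3=11111001 Δ4=11111000 Δ5=11111010 | 5Δ
t=9: Δ0=11111010 Δ1=11101010 | 1Δ
t=10: Δ0=11101010 Δ1=11111010 Δ2=11111110 Δ3=11011110 Δ4=11011111 Δ5=11011101 | 5Δ
t=11: Δ0=11011101 Δ1=11001101 | 1Δ
t=12: Δ0=11001101 Δ1=11011101 Δ2=11011001 Δ3=11111001 Δ4=11111000 Δ5=11111010 | 5Δ
t=13: Δ0=11111010 Δ1=11101010 | 1Δ
t=14: Δ0=11101010 Δ1=11111010 Δ2=11111110 Δ3=11011110 Δ4=11011111 Δ5=11011101 | 5Δ
t=15: Δ0=11011101 Δ1=11001101 | 1Δ
t=16: Δ0=11001101 Δ1=11011101 Δ2=11011001 Δ3=11111001 Δ4=11111000 Δ5=11111010 | 5Δ
t=17: Δ0=11111010 Δ1=11101010 | 1Δ
t=18: Δ0=11101010 Δ1=11111010 Δ2=11111110 Δ3=11011110 Δ4=11011111 Δ5=11011101 | 5Δ
t=19: Δ0=11011101 Δ1=11001101 | 1Δ

1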